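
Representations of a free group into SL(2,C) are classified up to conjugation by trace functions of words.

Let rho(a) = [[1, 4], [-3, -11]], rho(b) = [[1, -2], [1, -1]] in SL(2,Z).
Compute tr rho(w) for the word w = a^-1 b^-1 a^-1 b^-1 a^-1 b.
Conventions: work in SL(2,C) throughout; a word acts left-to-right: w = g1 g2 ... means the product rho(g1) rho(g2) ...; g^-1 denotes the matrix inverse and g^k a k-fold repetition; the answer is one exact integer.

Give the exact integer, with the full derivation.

rho(a^-1) = [[-11, -4], [3, 1]]
... * rho(b^-1) = [[-1, 2], [-1, 1]]  ->  [[15, -26], [-4, 7]]
... * rho(a^-1) = [[-11, -4], [3, 1]]  ->  [[-243, -86], [65, 23]]
... * rho(b^-1) = [[-1, 2], [-1, 1]]  ->  [[329, -572], [-88, 153]]
... * rho(a^-1) = [[-11, -4], [3, 1]]  ->  [[-5335, -1888], [1427, 505]]
... * rho(b) = [[1, -2], [1, -1]]  ->  [[-7223, 12558], [1932, -3359]]
tr = -7223 + -3359 = -10582

-10582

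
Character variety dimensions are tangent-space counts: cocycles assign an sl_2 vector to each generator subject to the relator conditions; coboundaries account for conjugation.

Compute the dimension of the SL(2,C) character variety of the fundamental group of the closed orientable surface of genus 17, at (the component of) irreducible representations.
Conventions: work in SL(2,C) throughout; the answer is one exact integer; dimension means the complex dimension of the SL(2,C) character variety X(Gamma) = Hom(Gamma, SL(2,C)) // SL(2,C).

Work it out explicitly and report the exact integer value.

96

The genus-17 surface group: 2g = 34 generators, one relator prod [a_i, b_i].
Before the relator condition, cocycle space has dim 3*34 = 102.
d_2 is surjective at irreducible rho (its cokernel H^2 is dual to H^0 = 0), so dim Z^1 = 102 - 3 = 99.
As always at irreducible rho, dim B^1 = 3.
dim H^1 = 99 - 3 = 96 = dim X.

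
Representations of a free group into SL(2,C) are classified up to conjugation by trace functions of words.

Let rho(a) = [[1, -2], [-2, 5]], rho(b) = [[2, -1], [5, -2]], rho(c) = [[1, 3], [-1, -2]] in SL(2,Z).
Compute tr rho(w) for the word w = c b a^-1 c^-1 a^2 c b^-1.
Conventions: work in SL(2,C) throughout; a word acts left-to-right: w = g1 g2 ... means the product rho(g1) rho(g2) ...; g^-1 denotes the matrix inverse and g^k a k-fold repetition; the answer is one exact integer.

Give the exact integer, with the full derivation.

rho(c) = [[1, 3], [-1, -2]]
... * rho(b) = [[2, -1], [5, -2]]  ->  [[17, -7], [-12, 5]]
... * rho(a^-1) = [[5, 2], [2, 1]]  ->  [[71, 27], [-50, -19]]
... * rho(c^-1) = [[-2, -3], [1, 1]]  ->  [[-115, -186], [81, 131]]
... * rho(a) = [[1, -2], [-2, 5]]  ->  [[257, -700], [-181, 493]]
... * rho(a) = [[1, -2], [-2, 5]]  ->  [[1657, -4014], [-1167, 2827]]
... * rho(c) = [[1, 3], [-1, -2]]  ->  [[5671, 12999], [-3994, -9155]]
... * rho(b^-1) = [[-2, 1], [-5, 2]]  ->  [[-76337, 31669], [53763, -22304]]
tr = -76337 + -22304 = -98641

-98641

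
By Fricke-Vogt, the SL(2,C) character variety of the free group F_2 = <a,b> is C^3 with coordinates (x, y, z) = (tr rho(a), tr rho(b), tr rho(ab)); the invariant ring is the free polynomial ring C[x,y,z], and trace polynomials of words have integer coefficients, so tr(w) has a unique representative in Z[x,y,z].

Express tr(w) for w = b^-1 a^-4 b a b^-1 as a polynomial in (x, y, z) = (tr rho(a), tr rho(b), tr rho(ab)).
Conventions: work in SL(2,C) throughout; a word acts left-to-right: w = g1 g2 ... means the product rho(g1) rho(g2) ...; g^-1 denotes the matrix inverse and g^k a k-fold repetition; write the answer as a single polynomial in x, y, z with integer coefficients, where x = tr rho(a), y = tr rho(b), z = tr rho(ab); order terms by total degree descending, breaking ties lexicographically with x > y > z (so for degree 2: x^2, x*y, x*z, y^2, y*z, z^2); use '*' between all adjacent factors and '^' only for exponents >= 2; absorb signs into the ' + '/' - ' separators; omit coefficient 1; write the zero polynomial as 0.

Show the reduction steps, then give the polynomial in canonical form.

-x^4*y^2*z + x^5*y + x^3*y^3 + x^3*y*z^2 + 2*x^2*y^2*z - 6*x^3*y - 2*x*y^3 - 2*x*y*z^2 + x^2*z + 7*x*y - z

and tr(b a b) = tr(b) * tr(a b) - tr(a) = y*z - x
tr(b a b a) = tr(b a) * tr(b a) - tr(1)   [split at repeated b] = z^2 - 2
tr(a^-1 b a b) = tr(b a b) * tr(a) - tr(b a b a) = x*y*z - x^2 - z^2 + 2
and tr(a^-1 b a b^-1) = tr(a^-1 b a) * tr(b) - tr(a^-1 b a b) = -x*y*z + x^2 + y^2 + z^2 - 2
tr(b^-1 a^-2 b a) = tr(a^-1 b a b^-1) * tr(a) - tr(a^-1 b a b^-1 a) = -x^2*y*z + x^3 + x*y^2 + x*z^2 - 3*x
tr(a^-1 b) = tr(b) * tr(a) - tr(b a) = x*y - z
and tr(a^-1 b a b^-2 a^-1) = tr(b^-1 a^-2 b a) * tr(b) - tr(b^-1 a^-2 b a b) = -x^2*y^2*z + x^3*y + x*y^3 + x*y*z^2 - 4*x*y + z
next, tr(a b a) = tr(a) * tr(b a) - tr(b) = x*z - y
and tr(a b a b^-1) = tr(a b a) * tr(b) - tr(a b a b) = x*y*z - y^2 - z^2 + 2
and tr(b a b^-2 a) = tr(a b a b^-1) * tr(b) - tr(a b a) = x*y^2*z - y^3 - y*z^2 - x*z + 3*y
next, tr(a^-1 b a b^-2) = tr(b a b^-2) * tr(a) - tr(b a b^-2 a) = -x*y^2*z + x^2*y + y^3 + y*z^2 - 3*y
next, tr(a^-1 b a b^-2 a^-2) = tr(a^-1 b a b^-2 a^-1) * tr(a) - tr(a^-1 b a b^-2) = -x^3*y^2*z + x^4*y + x^2*y^3 + x^2*y*z^2 + x*y^2*z - 5*x^2*y - y^3 - y*z^2 + x*z + 3*y
next, tr(b^-1 a^-4 b a b^-1) = tr(a^-1 b a b^-2 a^-2) * tr(a) - tr(a^-1 b a b^-2 a^-1) = -x^4*y^2*z + x^5*y + x^3*y^3 + x^3*y*z^2 + 2*x^2*y^2*z - 6*x^3*y - 2*x*y^3 - 2*x*y*z^2 + x^2*z + 7*x*y - z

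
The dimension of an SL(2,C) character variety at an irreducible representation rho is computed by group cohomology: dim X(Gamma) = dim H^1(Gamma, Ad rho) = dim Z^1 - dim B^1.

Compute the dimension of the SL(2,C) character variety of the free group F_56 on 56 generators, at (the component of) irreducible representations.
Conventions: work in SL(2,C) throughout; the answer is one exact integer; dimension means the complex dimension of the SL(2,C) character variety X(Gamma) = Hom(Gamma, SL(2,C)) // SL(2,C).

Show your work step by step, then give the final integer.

Here Gamma is free of rank 56 — no relator constrains a cocycle.
So Z^1 = (sl_2)^56 in full: dim Z^1 = 168.
dim B^1 = 3: the coboundary map is injective because an irreducible image has centralizer 0 in sl_2.
dim H^1 = 168 - 3 = 165, which is dim X.

165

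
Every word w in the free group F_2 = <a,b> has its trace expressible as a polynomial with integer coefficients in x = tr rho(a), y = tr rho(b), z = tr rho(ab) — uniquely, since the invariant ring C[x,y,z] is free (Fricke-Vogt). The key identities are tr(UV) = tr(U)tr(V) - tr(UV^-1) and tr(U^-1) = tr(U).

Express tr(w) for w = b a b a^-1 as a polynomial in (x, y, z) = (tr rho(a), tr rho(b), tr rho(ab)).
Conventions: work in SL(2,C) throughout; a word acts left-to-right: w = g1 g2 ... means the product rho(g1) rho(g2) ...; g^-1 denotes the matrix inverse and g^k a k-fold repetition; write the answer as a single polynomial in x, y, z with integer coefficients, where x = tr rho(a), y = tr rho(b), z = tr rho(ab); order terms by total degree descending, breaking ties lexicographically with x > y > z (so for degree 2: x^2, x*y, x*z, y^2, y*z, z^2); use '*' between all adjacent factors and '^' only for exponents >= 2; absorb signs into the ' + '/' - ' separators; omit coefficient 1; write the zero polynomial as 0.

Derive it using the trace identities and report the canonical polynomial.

x*y*z - x^2 - z^2 + 2

tr(b a b) = tr(b) tr(a b) - tr(a) = y*z - x
tr(b a b a) = tr(b a) tr(b a) - tr(1)   [split at repeated b] = z^2 - 2
reduce: tr(b a b a^-1) = tr(b a b) tr(a) - tr(b a b a) = x*y*z - x^2 - z^2 + 2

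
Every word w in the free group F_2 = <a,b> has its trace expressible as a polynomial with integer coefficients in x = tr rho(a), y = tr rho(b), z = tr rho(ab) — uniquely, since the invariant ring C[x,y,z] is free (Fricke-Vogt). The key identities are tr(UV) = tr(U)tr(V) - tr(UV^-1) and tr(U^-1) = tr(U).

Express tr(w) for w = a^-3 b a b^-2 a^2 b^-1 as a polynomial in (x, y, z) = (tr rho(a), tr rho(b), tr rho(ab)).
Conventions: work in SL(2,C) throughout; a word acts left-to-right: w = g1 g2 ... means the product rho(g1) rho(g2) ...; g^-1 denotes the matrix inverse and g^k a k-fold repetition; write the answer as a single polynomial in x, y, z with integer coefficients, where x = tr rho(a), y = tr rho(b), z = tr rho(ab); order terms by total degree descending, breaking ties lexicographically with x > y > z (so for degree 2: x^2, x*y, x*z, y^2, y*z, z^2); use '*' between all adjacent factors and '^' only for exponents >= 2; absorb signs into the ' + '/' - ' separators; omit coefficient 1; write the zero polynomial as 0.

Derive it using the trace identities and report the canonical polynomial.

trace(a b a) = trace(a) trace(b a) - trace(b)   [square of a] = x*z - y
trace(a^3 b) = trace(a) trace(a b a) - trace(a b)   [square of a] = x^2*z - x*y - z
trace(a^2) = trace(a) trace(a) - trace(1)   [square of a] = x^2 - 2
trace(a^3) = trace(a) trace(a^2) - trace(a)   [square of a] = x^3 - 3*x
trace(a^2 b^2 a) = trace(b) trace(a^3 b) - trace(a^3)   [square of b] = x^2*y*z - x^3 - x*y^2 - y*z + 3*x
trace(a b a b) = trace(b a) trace(b a) - trace(1)   [split at a repeated b] = z^2 - 2
trace(b^2 a b a) = trace(b) trace(a b a b) - trace(a b a)   [square of b] = y*z^2 - x*z - y
trace(b a b) = trace(b) trace(a b) - trace(a)   [square of b] = y*z - x
trace(b^2 a b) = trace(b) trace(b a b) - trace(b a)   [square of b] = y^2*z - x*y - z
trace(a^2 b^2 a b) = trace(a) trace(b^2 a b a) - trace(b^2 a b)   [square of a] = x*y*z^2 - x^2*z - y^2*z + z
trace(b a b^-1 a^2 b) = trace(a^2 b^2 a) trace(b) - trace(a^2 b^2 a b)   [inverse elimination on b] = x^2*y^2*z - x^3*y - x*y^3 - x*y*z^2 + x^2*z + 3*x*y - z
trace(b a b a^2) = trace(a) trace(b a b a) - trace(b a b)   [square of a] = x*z^2 - y*z - x
trace(a^2 b a b a) = trace(a) trace(b a b a^2) - trace(b a b a)   [square of a] = x^2*z^2 - x*y*z - x^2 - z^2 + 2
trace(b a b a b a) = trace(a b a b) trace(a b) - trace(b a)   [split at a repeated a] = z^3 - 3*z
trace(a^2 b a b a b) = trace(a) trace(b a b a b a) - trace(b a b a b)   [square of a] = x*z^3 - y*z^2 - 2*x*z + y
trace(b a b^-1 a^2 b a) = trace(a^2 b a b a) trace(b) - trace(a^2 b a b a b)   [inverse elimination on b] = x^2*y*z^2 - x*y^2*z - x*z^3 - x^2*y + 2*x*z + y
trace(a^-1 b a b^-1 a^2 b) = trace(b a b^-1 a^2 b) trace(a) - trace(b a b^-1 a^2 b a)   [inverse elimination on a] = x^3*y^2*z - x^4*y - x^2*y^3 - 2*x^2*y*z^2 + x^3*z + x*y^2*z + x*z^3 + 4*x^2*y - 3*x*z - y
trace(a^-2 b a b^-1 a^2 b) = trace(a^-1 b a b^-1 a^2 b) trace(a) - trace(a^-1 b a b^-1 a^2 b a)   [inverse elimination on a] = x^4*y^2*z - x^5*y - x^3*y^3 - 2*x^3*y*z^2 + x^4*z + x^2*z^3 + 5*x^3*y + x*y^3 + x*y*z^2 - 4*x^2*z - 4*x*y + z
trace(a^2 b^-1 a^-2 b a b^-1) = trace(a^-2 b a b^-1 a^2) trace(b) - trace(a^-2 b a b^-1 a^2 b)   [inverse elimination on b] = -x^4*y^2*z + x^5*y + x^3*y^3 + 2*x^3*y*z^2 - x^4*z - x^2*z^3 - 5*x^3*y - x*y^3 - x*y*z^2 + 4*x^2*z + 5*x*y - z
trace(a^-1 b a^3 b) = trace(b a^3 b) trace(a) - trace(b a^3 b a)   [inverse elimination on a] = x^3*y*z - x^4 - x^2*y^2 - x^2*z^2 + 4*x^2 + z^2 - 2
trace(a^-1 b a^3 b^-1) = trace(a^-1 b a^3) trace(b) - trace(a^-1 b a^3 b)   [inverse elimination on b] = -x^3*y*z + x^4 + x^2*y^2 + x^2*z^2 + x*y*z - 4*x^2 - y^2 - z^2 + 2
trace(a^2 b^-1 a^-2 b a) = trace(a^-1 b a^3 b^-1) trace(a) - trace(a^-1 b a^3 b^-1 a)   [inverse elimination on a] = -x^4*y*z + x^5 + x^3*y^2 + x^3*z^2 + x^2*y*z - 5*x^3 - x*y^2 - x*z^2 + 5*x
trace(a^-1 b a b^-2 a^2 b^-1 a^-1) = trace(a^2 b^-1 a^-2 b a b^-1) trace(b) - trace(a^2 b^-1 a^-2 b a)   [inverse elimination on b] = -x^4*y^3*z + x^5*y^2 + x^3*y^4 + 2*x^3*y^2*z^2 - x^2*y*z^3 - x^5 - 6*x^3*y^2 - x^3*z^2 - x*y^4 - x*y^2*z^2 + 3*x^2*y*z + 5*x^3 + 6*x*y^2 + x*z^2 - y*z - 5*x
trace(a^-1 b a b a^2 b) = trace(b a b a^2 b) trace(a) - trace(b a b a^2 b a)   [inverse elimination on a] = x^2*y*z^2 - x^3*z - x*y^2*z - x*z^3 + y*z^2 + 3*x*z - y
trace(a^2 b^-1 a^-1 b a b) = trace(a^-1 b a b a^2) trace(b) - trace(a^-1 b a b a^2 b)   [inverse elimination on b] = -x^2*y*z^2 + x^3*z + x*y^2*z + x*z^3 - 3*x*z - y
trace(a^2 b^-1 a^-1 b a b^-1) = trace(a^2 b^-1 a^-1 b a) trace(b) - trace(a^2 b^-1 a^-1 b a b)   [inverse elimination on b] = -x^3*y^2*z + x^4*y + x^2*y^3 + 2*x^2*y*z^2 - x^3*z - x*z^3 - 4*x^2*y - y^3 - y*z^2 + 3*x*z + 3*y
trace(a^-1 b a b^-2 a^2 b^-1) = trace(a^2 b^-1 a^-1 b a b^-1) trace(b) - trace(a^2 b^-1 a^-1 b a)   [inverse elimination on b] = -x^3*y^3*z + x^4*y^2 + x^2*y^4 + 2*x^2*y^2*z^2 - x*y*z^3 - x^4 - 5*x^2*y^2 - x^2*z^2 - y^4 - y^2*z^2 + 2*x*y*z + 4*x^2 + 4*y^2 + z^2 - 2
trace(a^-3 b a b^-2 a^2 b^-1) = trace(a^-1 b a b^-2 a^2 b^-1 a^-1) trace(a) - trace(a^-1 b a b^-2 a^2 b^-1)   [inverse elimination on a] = -x^5*y^3*z + x^6*y^2 + x^4*y^4 + 2*x^4*y^2*z^2 + x^3*y^3*z - x^3*y*z^3 - x^6 - 7*x^4*y^2 - x^4*z^2 - 2*x^2*y^4 - 3*x^2*y^2*z^2 + 3*x^3*y*z + x*y*z^3 + 6*x^4 + 11*x^2*y^2 + 2*x^2*z^2 + y^4 + y^2*z^2 - 3*x*y*z - 9*x^2 - 4*y^2 - z^2 + 2

-x^5*y^3*z + x^6*y^2 + x^4*y^4 + 2*x^4*y^2*z^2 + x^3*y^3*z - x^3*y*z^3 - x^6 - 7*x^4*y^2 - x^4*z^2 - 2*x^2*y^4 - 3*x^2*y^2*z^2 + 3*x^3*y*z + x*y*z^3 + 6*x^4 + 11*x^2*y^2 + 2*x^2*z^2 + y^4 + y^2*z^2 - 3*x*y*z - 9*x^2 - 4*y^2 - z^2 + 2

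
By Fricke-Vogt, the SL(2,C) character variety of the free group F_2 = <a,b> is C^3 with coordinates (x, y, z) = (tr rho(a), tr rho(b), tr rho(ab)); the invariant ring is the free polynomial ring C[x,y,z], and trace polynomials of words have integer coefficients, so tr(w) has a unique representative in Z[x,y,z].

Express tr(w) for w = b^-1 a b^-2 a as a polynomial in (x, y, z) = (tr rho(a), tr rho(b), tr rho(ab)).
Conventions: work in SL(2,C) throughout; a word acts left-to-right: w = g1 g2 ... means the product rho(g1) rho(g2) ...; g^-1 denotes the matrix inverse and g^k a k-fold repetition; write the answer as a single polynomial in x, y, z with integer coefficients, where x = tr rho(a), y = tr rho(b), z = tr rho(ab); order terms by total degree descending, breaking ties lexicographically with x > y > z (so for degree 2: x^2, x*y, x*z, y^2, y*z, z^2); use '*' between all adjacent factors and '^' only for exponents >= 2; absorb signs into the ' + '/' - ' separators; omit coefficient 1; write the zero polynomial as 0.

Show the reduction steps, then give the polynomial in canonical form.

trace(a^2) = trace(a) * trace(a) - trace(1)   [square of a] = x^2 - 2
trace(a^2 b) = trace(a) * trace(b a) - trace(b)   [square of a] = x*z - y
trace(a b^-1 a) = trace(a^2) * trace(b) - trace(a^2 b)   [inverse elimination on b] = x^2*y - x*z - y
trace(a b a b) = trace(b a) * trace(b a) - trace(1)   [split at a repeated b] = z^2 - 2
trace(a b^-1 a b) = trace(a b a) * trace(b) - trace(a b a b)   [inverse elimination on b] = x*y*z - y^2 - z^2 + 2
trace(b^-1 a b^-1 a) = trace(a b^-1 a) * trace(b) - trace(a b^-1 a b)   [inverse elimination on b] = x^2*y^2 - 2*x*y*z + z^2 - 2
trace(b^-1 a b^-2 a) = trace(b^-1 a b^-1 a) * trace(b) - trace(b^-1 a b^-1 a b)   [inverse elimination on b] = x^2*y^3 - 2*x*y^2*z - x^2*y + y*z^2 + x*z - y

x^2*y^3 - 2*x*y^2*z - x^2*y + y*z^2 + x*z - y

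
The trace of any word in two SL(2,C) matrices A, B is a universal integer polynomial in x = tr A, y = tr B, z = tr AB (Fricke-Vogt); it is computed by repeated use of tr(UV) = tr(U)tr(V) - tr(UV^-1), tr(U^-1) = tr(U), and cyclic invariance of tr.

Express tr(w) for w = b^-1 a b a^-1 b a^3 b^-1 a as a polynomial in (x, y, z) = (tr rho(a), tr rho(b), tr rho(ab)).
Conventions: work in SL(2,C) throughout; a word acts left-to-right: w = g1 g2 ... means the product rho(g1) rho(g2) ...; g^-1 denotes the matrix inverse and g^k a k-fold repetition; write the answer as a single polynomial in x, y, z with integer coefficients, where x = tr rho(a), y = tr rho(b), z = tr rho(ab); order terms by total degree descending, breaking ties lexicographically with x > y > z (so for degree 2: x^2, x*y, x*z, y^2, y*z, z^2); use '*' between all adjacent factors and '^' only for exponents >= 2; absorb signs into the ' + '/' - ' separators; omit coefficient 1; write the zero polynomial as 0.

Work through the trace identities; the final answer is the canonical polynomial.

tr(b a^2) = tr(a) * tr(b a) - tr(b)  (reduce the a square) = x*z - y
tr(a^2 b a) = tr(a) * tr(b a^2) - tr(b a)  (reduce the a square) = x^2*z - x*y - z
tr(a^4 b) = tr(a) * tr(a^2 b a) - tr(a^2 b)  (reduce the a square) = x^3*z - x^2*y - 2*x*z + y
tr(a^2) = tr(a) * tr(a) - tr(1)  (reduce the a square) = x^2 - 2
tr(a^3) = tr(a) * tr(a^2) - tr(a)  (reduce the a square) = x^3 - 3*x
tr(a^4) = tr(a) * tr(a^3) - tr(a^2)  (reduce the a square) = x^4 - 4*x^2 + 2
tr(a^2 b^2 a^2) = tr(b) * tr(a^4 b) - tr(a^4)  (reduce the b square) = x^3*y*z - x^4 - x^2*y^2 - 2*x*y*z + 4*x^2 + y^2 - 2
tr(b^2 a^2) = tr(b) * tr(a^2 b) - tr(a^2)  (reduce the b square) = x*y*z - x^2 - y^2 + 2
tr(b^2 a) = tr(b) * tr(a b) - tr(a)  (reduce the b square) = y*z - x
tr(a^2 b^2 a) = tr(a) * tr(b^2 a^2) - tr(b^2 a)  (reduce the a square) = x^2*y*z - x^3 - x*y^2 - y*z + 3*x
tr(a b^2 a^4) = tr(a) * tr(a^2 b^2 a^2) - tr(a^2 b^2 a)  (reduce the a square) = x^4*y*z - x^5 - x^3*y^2 - 3*x^2*y*z + 5*x^3 + 2*x*y^2 + y*z - 5*x
tr(b a b a) = tr(b a) * tr(b a) - tr(1)  (split on b) = z^2 - 2
tr(a^2 b a b) = tr(a) * tr(b a b a) - tr(b a b)  (reduce the a square) = x*z^2 - y*z - x
tr(b a b^2 a^2) = tr(b) * tr(a^2 b a b) - tr(a^2 b a)  (reduce the b square) = x*y*z^2 - x^2*z - y^2*z + z
tr(b a b^2 a) = tr(b) * tr(a b a b) - tr(a b a)  (reduce the b square) = y*z^2 - x*z - y
tr(b a b^2 a^3) = tr(a) * tr(b a b^2 a^2) - tr(b a b^2 a)  (reduce the a square) = x^2*y*z^2 - x^3*z - x*y^2*z - y*z^2 + 2*x*z + y
tr(a b^2 a^4 b) = tr(a) * tr(b a b^2 a^3) - tr(b a b^2 a^2)  (reduce the a square) = x^3*y*z^2 - x^4*z - x^2*y^2*z - 2*x*y*z^2 + 3*x^2*z + y^2*z + x*y - z
tr(b a^4 b^-1 a b) = tr(a b^2 a^4) * tr(b) - tr(a b^2 a^4 b)  (eliminate b^-1) = x^4*y^2*z - x^5*y - x^3*y^3 - x^3*y*z^2 + x^4*z - 2*x^2*y^2*z + 5*x^3*y + 2*x*y^3 + 2*x*y*z^2 - 3*x^2*z - 6*x*y + z
tr(a b a b a^2) = tr(a) * tr(b a b a^2) - tr(b a b a)  (reduce the a square) = x^2*z^2 - x*y*z - x^2 - z^2 + 2
tr(b a b a^4) = tr(a) * tr(a b a b a^2) - tr(a b a b a)  (reduce the a square) = x^3*z^2 - x^2*y*z - x^3 - 2*x*z^2 + y*z + 3*x
tr(a b a b a^4) = tr(a) * tr(b a b a^4) - tr(b a b a^3)  (reduce the a square) = x^4*z^2 - x^3*y*z - x^4 - 3*x^2*z^2 + 2*x*y*z + 4*x^2 + z^2 - 2
tr(b a b a b a) = tr(a b) * tr(a b a b) - tr(a^-1 b^-1)  (split on a) = z^3 - 3*z
tr(a b a b a b a) = tr(a) * tr(b a b a b a) - tr(b a b a b)  (reduce the a square) = x*z^3 - y*z^2 - 2*x*z + y
tr(b a b a b a^3) = tr(a) * tr(a b a b a b a) - tr(a b a b a b)  (reduce the a square) = x^2*z^3 - x*y*z^2 - 2*x^2*z - z^3 + x*y + 3*z
tr(a b a b a^4 b) = tr(a) * tr(b a b a b a^3) - tr(b a b a b a^2)  (reduce the a square) = x^3*z^3 - x^2*y*z^2 - 2*x^3*z - 2*x*z^3 + x^2*y + y*z^2 + 5*x*z - y
tr(b a^4 b^-1 a b a) = tr(a b a b a^4) * tr(b) - tr(a b a b a^4 b)  (eliminate b^-1) = x^4*y*z^2 - x^3*y^2*z - x^3*z^3 - x^4*y - 2*x^2*y*z^2 + 2*x^3*z + 2*x*y^2*z + 2*x*z^3 + 3*x^2*y - 5*x*z - y
tr(a b^-1 a b a^-1 b a^3) = tr(b a^4 b^-1 a b) * tr(a) - tr(b a^4 b^-1 a b a)  (eliminate a^-1) = x^5*y^2*z - x^6*y - x^4*y^3 - 2*x^4*y*z^2 + x^5*z - x^3*y^2*z + x^3*z^3 + 6*x^4*y + 2*x^2*y^3 + 4*x^2*y*z^2 - 5*x^3*z - 2*x*y^2*z - 2*x*z^3 - 9*x^2*y + 6*x*z + y
tr(b^2 a^2 b) = tr(b) * tr(b a^2 b) - tr(b a^2)  (reduce the b square) = x*y^2*z - x^2*y - y^3 - x*z + 3*y
tr(b a^2 b^2 a^2) = tr(a) * tr(b^2 a^2 b a) - tr(b^2 a^2 b)  (reduce the a square) = x^2*y*z^2 - x^3*z - 2*x*y^2*z + x^2*y + y^3 + 2*x*z - 3*y
tr(b a^2 b^2 a) = tr(b) * tr(a b a^2 b) - tr(a b a^2)  (reduce the b square) = x*y*z^2 - x^2*z - y^2*z + z
tr(b a^3 b a^2 b) = tr(a) * tr(b a^2 b^2 a^2) - tr(b a^2 b^2 a)  (reduce the a square) = x^3*y*z^2 - x^4*z - 2*x^2*y^2*z + x^3*y + x*y^3 - x*y*z^2 + 3*x^2*z + y^2*z - 3*x*y - z
tr(b a b a^3 b) = tr(a) * tr(a b^2 a b a) - tr(a b^2 a b)  (reduce the a square) = x^2*y*z^2 - x^3*z - x*y^2*z - y*z^2 + 2*x*z + y
tr(b a^3 b a^2 b a) = tr(a) * tr(b a b a^3 b a) - tr(b a b a^3 b)  (reduce the a square) = x^3*z^3 - 2*x^2*y*z^2 - x^3*z + x*y^2*z - x*z^3 + x^2*y + y*z^2 + x*z - y
tr(a b a^-1 b a^3 b a) = tr(b a^3 b a^2 b) * tr(a) - tr(b a^3 b a^2 b a)  (eliminate a^-1) = x^4*y*z^2 - x^5*z - 2*x^3*y^2*z - x^3*z^3 + x^4*y + x^2*y^3 + x^2*y*z^2 + 4*x^3*z + x*z^3 - 4*x^2*y - y*z^2 - 2*x*z + y
tr(b a^3 b a b a b) = tr(b) * tr(a^3 b a b a b) - tr(a^3 b a b a)  (reduce the b square) = x^2*y*z^3 - x^3*z^2 - x*y^2*z^2 - x^2*y*z - y*z^3 + x^3 + x*y^2 + 2*x*z^2 + 2*y*z - 3*x
tr(b a b a b a b a) = tr(b a) * tr(b a b a b a) - tr(b^-1 a^-1 b^-1 a^-1)  (split on b) = z^4 - 4*z^2 + 2
tr(b a b a b a b) = tr(b) * tr(a b a b a b) - tr(a b a b a)  (reduce the b square) = y*z^3 - x*z^2 - 2*y*z + x
tr(b a b a b a b a^2) = tr(a) * tr(b a b a b a b a) - tr(b a b a b a b)  (reduce the a square) = x*z^4 - y*z^3 - 3*x*z^2 + 2*y*z + x
tr(b a^3 b a b a b a) = tr(a) * tr(b a b a b a b a^2) - tr(b a b a b a b a)  (reduce the a square) = x^2*z^4 - x*y*z^3 - 3*x^2*z^2 - z^4 + 2*x*y*z + x^2 + 4*z^2 - 2
tr(a b a^-1 b a^3 b a b) = tr(b a^3 b a b a b) * tr(a) - tr(b a^3 b a b a b a)  (eliminate a^-1) = x^3*y*z^3 - x^4*z^2 - x^2*y^2*z^2 - x^2*z^4 - x^3*y*z + x^4 + x^2*y^2 + 5*x^2*z^2 + z^4 - 4*x^2 - 4*z^2 + 2
tr(a b^-1 a b a^-1 b a^3 b) = tr(a b a^-1 b a^3 b a) * tr(b) - tr(a b a^-1 b a^3 b a b)  (eliminate b^-1) = x^4*y^2*z^2 - x^5*y*z - 2*x^3*y^3*z - 2*x^3*y*z^3 + x^4*y^2 + x^4*z^2 + x^2*y^4 + 2*x^2*y^2*z^2 + x^2*z^4 + 5*x^3*y*z + x*y*z^3 - x^4 - 5*x^2*y^2 - 5*x^2*z^2 - y^2*z^2 - z^4 - 2*x*y*z + 4*x^2 + y^2 + 4*z^2 - 2
tr(b^-1 a b a^-1 b a^3 b^-1 a) = tr(a b^-1 a b a^-1 b a^3) * tr(b) - tr(a b^-1 a b a^-1 b a^3 b)  (eliminate b^-1) = x^5*y^3*z - x^6*y^2 - x^4*y^4 - 3*x^4*y^2*z^2 + 2*x^5*y*z + x^3*y^3*z + 3*x^3*y*z^3 + 5*x^4*y^2 - x^4*z^2 + x^2*y^4 + 2*x^2*y^2*z^2 - x^2*z^4 - 10*x^3*y*z - 2*x*y^3*z - 3*x*y*z^3 + x^4 - 4*x^2*y^2 + 5*x^2*z^2 + y^2*z^2 + z^4 + 8*x*y*z - 4*x^2 - 4*z^2 + 2

x^5*y^3*z - x^6*y^2 - x^4*y^4 - 3*x^4*y^2*z^2 + 2*x^5*y*z + x^3*y^3*z + 3*x^3*y*z^3 + 5*x^4*y^2 - x^4*z^2 + x^2*y^4 + 2*x^2*y^2*z^2 - x^2*z^4 - 10*x^3*y*z - 2*x*y^3*z - 3*x*y*z^3 + x^4 - 4*x^2*y^2 + 5*x^2*z^2 + y^2*z^2 + z^4 + 8*x*y*z - 4*x^2 - 4*z^2 + 2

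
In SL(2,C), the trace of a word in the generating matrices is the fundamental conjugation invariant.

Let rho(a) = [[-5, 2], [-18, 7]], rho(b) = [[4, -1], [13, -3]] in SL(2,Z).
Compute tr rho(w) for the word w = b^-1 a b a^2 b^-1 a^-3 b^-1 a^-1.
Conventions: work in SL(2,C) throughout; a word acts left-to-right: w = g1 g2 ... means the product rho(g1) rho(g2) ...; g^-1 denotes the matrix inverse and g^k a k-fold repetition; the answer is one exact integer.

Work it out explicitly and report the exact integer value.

-175

rho(b^-1) = [[-3, 1], [-13, 4]]
... * rho(a) = [[-5, 2], [-18, 7]]  ->  [[-3, 1], [-7, 2]]
... * rho(b) = [[4, -1], [13, -3]]  ->  [[1, 0], [-2, 1]]
... * rho(a) = [[-5, 2], [-18, 7]]  ->  [[-5, 2], [-8, 3]]
... * rho(a) = [[-5, 2], [-18, 7]]  ->  [[-11, 4], [-14, 5]]
... * rho(b^-1) = [[-3, 1], [-13, 4]]  ->  [[-19, 5], [-23, 6]]
... * rho(a^-1) = [[7, -2], [18, -5]]  ->  [[-43, 13], [-53, 16]]
... * rho(a^-1) = [[7, -2], [18, -5]]  ->  [[-67, 21], [-83, 26]]
... * rho(a^-1) = [[7, -2], [18, -5]]  ->  [[-91, 29], [-113, 36]]
... * rho(b^-1) = [[-3, 1], [-13, 4]]  ->  [[-104, 25], [-129, 31]]
... * rho(a^-1) = [[7, -2], [18, -5]]  ->  [[-278, 83], [-345, 103]]
tr = -278 + 103 = -175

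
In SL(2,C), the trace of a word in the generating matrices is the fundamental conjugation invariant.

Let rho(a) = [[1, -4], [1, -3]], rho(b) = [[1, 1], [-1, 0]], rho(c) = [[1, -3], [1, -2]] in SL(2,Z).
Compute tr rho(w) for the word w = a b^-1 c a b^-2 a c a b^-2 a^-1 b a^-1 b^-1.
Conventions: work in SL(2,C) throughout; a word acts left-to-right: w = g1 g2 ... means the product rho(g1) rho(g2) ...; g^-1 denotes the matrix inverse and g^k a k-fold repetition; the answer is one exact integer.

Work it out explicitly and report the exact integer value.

rho(a) = [[1, -4], [1, -3]]
... * rho(b^-1) = [[0, -1], [1, 1]]  ->  [[-4, -5], [-3, -4]]
... * rho(c) = [[1, -3], [1, -2]]  ->  [[-9, 22], [-7, 17]]
... * rho(a) = [[1, -4], [1, -3]]  ->  [[13, -30], [10, -23]]
... * rho(b^-1) = [[0, -1], [1, 1]]  ->  [[-30, -43], [-23, -33]]
... * rho(b^-1) = [[0, -1], [1, 1]]  ->  [[-43, -13], [-33, -10]]
... * rho(a) = [[1, -4], [1, -3]]  ->  [[-56, 211], [-43, 162]]
... * rho(c) = [[1, -3], [1, -2]]  ->  [[155, -254], [119, -195]]
... * rho(a) = [[1, -4], [1, -3]]  ->  [[-99, 142], [-76, 109]]
... * rho(b^-1) = [[0, -1], [1, 1]]  ->  [[142, 241], [109, 185]]
... * rho(b^-1) = [[0, -1], [1, 1]]  ->  [[241, 99], [185, 76]]
... * rho(a^-1) = [[-3, 4], [-1, 1]]  ->  [[-822, 1063], [-631, 816]]
... * rho(b) = [[1, 1], [-1, 0]]  ->  [[-1885, -822], [-1447, -631]]
... * rho(a^-1) = [[-3, 4], [-1, 1]]  ->  [[6477, -8362], [4972, -6419]]
... * rho(b^-1) = [[0, -1], [1, 1]]  ->  [[-8362, -14839], [-6419, -11391]]
tr = -8362 + -11391 = -19753

-19753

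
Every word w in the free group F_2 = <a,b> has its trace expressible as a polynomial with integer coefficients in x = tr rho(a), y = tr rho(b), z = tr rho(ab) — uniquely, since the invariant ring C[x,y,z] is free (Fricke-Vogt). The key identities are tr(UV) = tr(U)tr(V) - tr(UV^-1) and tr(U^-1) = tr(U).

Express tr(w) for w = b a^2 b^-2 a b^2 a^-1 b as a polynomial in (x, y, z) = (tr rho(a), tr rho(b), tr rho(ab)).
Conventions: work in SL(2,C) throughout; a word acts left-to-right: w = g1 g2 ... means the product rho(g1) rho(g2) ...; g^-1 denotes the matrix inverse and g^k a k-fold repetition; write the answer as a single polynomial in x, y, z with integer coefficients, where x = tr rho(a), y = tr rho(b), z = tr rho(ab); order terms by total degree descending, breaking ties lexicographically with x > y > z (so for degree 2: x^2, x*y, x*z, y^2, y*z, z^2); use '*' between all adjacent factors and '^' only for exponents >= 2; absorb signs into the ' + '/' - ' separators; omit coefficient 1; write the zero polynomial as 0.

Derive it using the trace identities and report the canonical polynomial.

x^3*y^5*z - x^4*y^4 - x^2*y^6 - 2*x^2*y^4*z^2 + x*y^5*z + x*y^3*z^3 + x^4*y^2 + 5*x^2*y^4 + x^2*y^2*z^2 - 4*x*y^3*z - 4*x^2*y^2 + x*y*z - x^2 - y^2 + 2

tr(a^2 b) = tr(a) * tr(b a) - tr(b)   [square of a] = x*z - y
tr(a^2) = tr(a) * tr(a) - tr(1)   [square of a] = x^2 - 2
tr(a b^2 a) = tr(b) * tr(a^2 b) - tr(a^2)   [square of b] = x*y*z - x^2 - y^2 + 2
tr(a b^2) = tr(b) * tr(a b) - tr(a)   [square of b] = y*z - x
tr(b a^3 b) = tr(a) * tr(a b^2 a) - tr(a b^2)   [square of a] = x^2*y*z - x^3 - x*y^2 - y*z + 3*x
tr(b a^3) = tr(a) * tr(a b a) - tr(a b)   [square of a] = x^2*z - x*y - z
tr(a^3 b^3) = tr(b) * tr(b a^3 b) - tr(b a^3)   [square of b] = x^2*y^2*z - x^3*y - x*y^3 - x^2*z - y^2*z + 4*x*y + z
tr(a b^4 a^2) = tr(b) * tr(a^3 b^3) - tr(a^3 b^2)   [square of b] = x^2*y^3*z - x^3*y^2 - x*y^4 - 2*x^2*y*z - y^3*z + x^3 + 5*x*y^2 + 2*y*z - 3*x
tr(b a b a) = tr(a b) * tr(a b) - tr(1)   [split at a repeated a] = z^2 - 2
tr(a^2 b a b) = tr(a) * tr(b a b a) - tr(b a b)   [square of a] = x*z^2 - y*z - x
tr(b a^2 b a b) = tr(b) * tr(a^2 b a b) - tr(a^2 b a)   [square of b] = x*y*z^2 - x^2*z - y^2*z + z
tr(b a^2 b a b^2) = tr(b) * tr(b a^2 b a b) - tr(b a^2 b a)   [square of b] = x*y^2*z^2 - x^2*y*z - y^3*z - x*z^2 + 2*y*z + x
tr(a b^4 a^2 b) = tr(b) * tr(b a^2 b a b^2) - tr(b a^2 b a b)   [square of b] = x*y^3*z^2 - x^2*y^2*z - y^4*z - 2*x*y*z^2 + x^2*z + 3*y^2*z + x*y - z
tr(b^2 a^2 b^-1 a b^2) = tr(a b^4 a^2) * tr(b) - tr(a b^4 a^2 b)   [inverse elimination on b] = x^2*y^4*z - x^3*y^3 - x*y^5 - x*y^3*z^2 - x^2*y^2*z + x^3*y + 5*x*y^3 + 2*x*y*z^2 - x^2*z - y^2*z - 4*x*y + z
tr(a^2 b^2 a b) = tr(b) * tr(a b a^2 b) - tr(a b a^2)   [square of b] = x*y*z^2 - x^2*z - y^2*z + z
tr(a b^2 a b^2 a) = tr(b) * tr(a^2 b^2 a b) - tr(a^2 b^2 a)   [square of b] = x*y^2*z^2 - 2*x^2*y*z - y^3*z + x^3 + x*y^2 + 2*y*z - 3*x
tr(a b^2 a b) = tr(b) * tr(a b a b) - tr(a b a)   [square of b] = y*z^2 - x*z - y
tr(a b^2 a b^2) = tr(b) * tr(a b^2 a b) - tr(a b^2 a)   [square of b] = y^2*z^2 - 2*x*y*z + x^2 - 2
tr(a b^2 a b^2 a^2) = tr(a) * tr(a b^2 a b^2 a) - tr(a b^2 a b^2)   [square of a] = x^2*y^2*z^2 - 2*x^3*y*z - x*y^3*z + x^4 + x^2*y^2 - y^2*z^2 + 4*x*y*z - 4*x^2 + 2
tr(a b a b a b) = tr(a b) * tr(a b a b) - tr(a^-1 b^-1)   [split at a repeated a] = z^3 - 3*z
tr(b a b a b^2 a) = tr(b) * tr(a b a b a b) - tr(a b a b a)   [square of b] = y*z^3 - x*z^2 - 2*y*z + x
tr(b a b a b^2) = tr(b) * tr(b a b a b) - tr(b a b a)   [square of b] = y^2*z^2 - x*y*z - y^2 - z^2 + 2
tr(a b^2 a^2 b a b) = tr(a) * tr(b a b a b^2 a) - tr(b a b a b^2)   [square of a] = x*y*z^3 - x^2*z^2 - y^2*z^2 - x*y*z + x^2 + y^2 + z^2 - 2
tr(b^2 a^2 b) = tr(b) * tr(b a^2 b) - tr(b a^2)   [square of b] = x*y^2*z - x^2*y - y^3 - x*z + 3*y
tr(a b^2 a^2 b a) = tr(a) * tr(b^2 a^2 b a) - tr(b^2 a^2 b)   [square of a] = x^2*y*z^2 - x^3*z - 2*x*y^2*z + x^2*y + y^3 + 2*x*z - 3*y
tr(a b^2 a b^2 a^2 b) = tr(b) * tr(a b^2 a^2 b a b) - tr(a b^2 a^2 b a)   [square of b] = x*y^2*z^3 - 2*x^2*y*z^2 - y^3*z^2 + x^3*z + x*y^2*z + y*z^2 - 2*x*z + y
tr(b^2 a^2 b^-1 a b^2 a) = tr(a b^2 a b^2 a^2) * tr(b) - tr(a b^2 a b^2 a^2 b)   [inverse elimination on b] = x^2*y^3*z^2 - 2*x^3*y^2*z - x*y^4*z - x*y^2*z^3 + x^4*y + x^2*y^3 + 2*x^2*y*z^2 - x^3*z + 3*x*y^2*z - 4*x^2*y - y*z^2 + 2*x*z + y
tr(a b^2 a^-1 b^2 a^2 b^-1) = tr(b^2 a^2 b^-1 a b^2) * tr(a) - tr(b^2 a^2 b^-1 a b^2 a)   [inverse elimination on a] = x^3*y^4*z - x^4*y^3 - x^2*y^5 - 2*x^2*y^3*z^2 + x^3*y^2*z + x*y^4*z + x*y^2*z^3 + 4*x^2*y^3 - 4*x*y^2*z + y*z^2 - x*z - y
tr(a b^2 a^-1 b^2 a^2) = tr(b^2 a^3 b^2) * tr(a) - tr(b^2 a^3 b^2 a)   [inverse elimination on a] = x^3*y^3*z - x^4*y^2 - x^2*y^4 - x^2*y^2*z^2 + 4*x^2*y^2 + y^2*z^2 - 2*x*y*z + x^2 - 2
tr(b a^2 b^-2 a b^2 a^-1 b) = tr(a b^2 a^-1 b^2 a^2 b^-1) * tr(b) - tr(a b^2 a^-1 b^2 a^2)   [inverse elimination on b] = x^3*y^5*z - x^4*y^4 - x^2*y^6 - 2*x^2*y^4*z^2 + x*y^5*z + x*y^3*z^3 + x^4*y^2 + 5*x^2*y^4 + x^2*y^2*z^2 - 4*x*y^3*z - 4*x^2*y^2 + x*y*z - x^2 - y^2 + 2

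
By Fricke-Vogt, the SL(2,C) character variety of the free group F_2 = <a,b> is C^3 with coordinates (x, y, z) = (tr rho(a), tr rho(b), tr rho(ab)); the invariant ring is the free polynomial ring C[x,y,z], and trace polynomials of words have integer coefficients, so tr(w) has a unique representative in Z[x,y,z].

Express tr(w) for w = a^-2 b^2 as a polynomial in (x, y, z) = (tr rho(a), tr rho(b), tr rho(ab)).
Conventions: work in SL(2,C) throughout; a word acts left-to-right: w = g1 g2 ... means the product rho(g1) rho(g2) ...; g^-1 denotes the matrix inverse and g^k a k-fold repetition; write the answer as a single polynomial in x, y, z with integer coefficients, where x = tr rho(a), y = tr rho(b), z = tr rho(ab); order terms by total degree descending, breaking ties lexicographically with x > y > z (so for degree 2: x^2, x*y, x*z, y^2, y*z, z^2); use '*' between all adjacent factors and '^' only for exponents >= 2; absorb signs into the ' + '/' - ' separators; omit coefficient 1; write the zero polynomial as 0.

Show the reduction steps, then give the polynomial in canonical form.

x^2*y^2 - x*y*z - x^2 - y^2 + 2

trace(b^2) = trace(b) * trace(b) - trace(1) = y^2 - 2
and trace(b^2 a) = trace(b) * trace(a b) - trace(a) = y*z - x
and trace(b^2 a^-1) = trace(b^2) * trace(a) - trace(b^2 a) = x*y^2 - y*z - x
trace(a^-2 b^2) = trace(b^2 a^-1) * trace(a) - trace(b^2) = x^2*y^2 - x*y*z - x^2 - y^2 + 2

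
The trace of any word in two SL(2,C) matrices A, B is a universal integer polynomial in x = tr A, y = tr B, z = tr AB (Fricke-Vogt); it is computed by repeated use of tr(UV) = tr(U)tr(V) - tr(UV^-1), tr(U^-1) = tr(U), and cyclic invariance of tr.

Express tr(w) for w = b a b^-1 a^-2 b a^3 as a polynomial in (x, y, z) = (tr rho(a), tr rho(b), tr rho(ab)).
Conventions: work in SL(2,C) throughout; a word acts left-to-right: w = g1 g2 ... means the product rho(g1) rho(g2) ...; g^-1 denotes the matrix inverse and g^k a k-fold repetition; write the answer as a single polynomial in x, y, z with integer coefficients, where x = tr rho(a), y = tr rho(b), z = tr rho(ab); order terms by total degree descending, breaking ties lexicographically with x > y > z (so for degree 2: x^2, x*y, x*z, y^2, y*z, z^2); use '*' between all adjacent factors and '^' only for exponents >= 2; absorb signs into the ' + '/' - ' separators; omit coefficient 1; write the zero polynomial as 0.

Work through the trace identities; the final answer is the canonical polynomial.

-x^4*y*z^2 + x^5*z + 2*x^3*y^2*z + x^3*z^3 - x^4*y - x^2*y^3 - 5*x^3*z - x*y^2*z - x*z^3 + 4*x^2*y + 5*x*z - y

use: trace(a b a) = trace(a) trace(b a) - trace(b)  (reduce the a square) = x*z - y
apply: trace(b a^3) = trace(a) trace(a b a) - trace(a b)  (reduce the a square) = x^2*z - x*y - z
apply: trace(a^3 b a) = trace(a) trace(b a^3) - trace(b a^2)  (reduce the a square) = x^3*z - x^2*y - 2*x*z + y
apply: trace(b a b a) = trace(a b) trace(a b) - trace(1)  (split on a) = z^2 - 2
use: trace(b a b) = trace(b) trace(a b) - trace(a)  (reduce the b square) = y*z - x
trace(b a^2 b a) = trace(a) trace(b a b a) - trace(b a b)  (reduce the a square) = x*z^2 - y*z - x
trace(a^2) = trace(a) trace(a) - trace(1)  (reduce the a square) = x^2 - 2
trace(b a^2 b) = trace(b) trace(a^2 b) - trace(a^2)  (reduce the b square) = x*y*z - x^2 - y^2 + 2
apply: trace(a b a^2 b a) = trace(a) trace(b a^2 b a) - trace(b a^2 b)  (reduce the a square) = x^2*z^2 - 2*x*y*z + y^2 - 2
trace(a b a^3 b a) = trace(a) trace(a b a^2 b a) - trace(a b a^2 b)  (reduce the a square) = x^3*z^2 - 2*x^2*y*z + x*y^2 - x*z^2 + y*z - x
trace(b a b a b a) = trace(a b a b) trace(a b) - trace(b a)  (split on a) = z^3 - 3*z
apply: trace(b a b a b) = trace(b) trace(a b a b) - trace(a b a)  (reduce the b square) = y*z^2 - x*z - y
use: trace(a b a b a b a) = trace(a) trace(b a b a b a) - trace(b a b a b)  (reduce the a square) = x*z^3 - y*z^2 - 2*x*z + y
use: trace(a b a^3 b a b) = trace(a) trace(a b a b a b a) - trace(a b a b a b)  (reduce the a square) = x^2*z^3 - x*y*z^2 - 2*x^2*z - z^3 + x*y + 3*z
use: trace(b a^3 b a b^-1 a) = trace(a b a^3 b a) trace(b) - trace(a b a^3 b a b)  (eliminate b^-1) = x^3*y*z^2 - 2*x^2*y^2*z - x^2*z^3 + x*y^3 + 2*x^2*z + y^2*z + z^3 - 2*x*y - 3*z
trace(b a^3 b a b^-1 a^-1) = trace(b a^3 b a b^-1) trace(a) - trace(b a^3 b a b^-1 a)  (eliminate a^-1) = -x^3*y*z^2 + x^4*z + 2*x^2*y^2*z + x^2*z^3 - x^3*y - x*y^3 - 4*x^2*z - y^2*z - z^3 + 3*x*y + 3*z
apply: trace(b a b^-1 a^-2 b a^3) = trace(b a^3 b a b^-1 a^-1) trace(a) - trace(b a^3 b a b^-1)  (eliminate a^-1) = -x^4*y*z^2 + x^5*z + 2*x^3*y^2*z + x^3*z^3 - x^4*y - x^2*y^3 - 5*x^3*z - x*y^2*z - x*z^3 + 4*x^2*y + 5*x*z - y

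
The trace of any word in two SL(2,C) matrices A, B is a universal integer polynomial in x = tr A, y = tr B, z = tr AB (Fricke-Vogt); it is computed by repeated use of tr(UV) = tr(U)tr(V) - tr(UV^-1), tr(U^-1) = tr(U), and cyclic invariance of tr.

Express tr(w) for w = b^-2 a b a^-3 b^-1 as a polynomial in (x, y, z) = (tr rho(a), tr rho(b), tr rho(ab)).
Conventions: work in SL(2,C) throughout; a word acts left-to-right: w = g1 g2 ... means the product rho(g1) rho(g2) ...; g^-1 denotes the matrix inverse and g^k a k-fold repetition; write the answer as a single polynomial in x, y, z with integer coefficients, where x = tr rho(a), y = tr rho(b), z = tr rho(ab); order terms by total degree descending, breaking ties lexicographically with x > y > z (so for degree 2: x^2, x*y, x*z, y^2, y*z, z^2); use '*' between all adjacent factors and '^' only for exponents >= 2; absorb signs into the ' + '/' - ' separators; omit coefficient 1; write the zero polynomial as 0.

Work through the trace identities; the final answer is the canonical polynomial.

-x^3*y^3*z + x^4*y^2 + x^2*y^4 + x^2*y^2*z^2 + x^3*y*z + x*y^3*z - x^4 - 6*x^2*y^2 - x^2*z^2 - y^4 - y^2*z^2 + 4*x^2 + 4*y^2 + z^2 - 2

use: tr(b^-1 a) = tr(a) * tr(b) - tr(a b) = x*y - z
use: tr(a b a) = tr(a) * tr(b a) - tr(b) = x*z - y
tr(a b a b) = tr(b a) * tr(b a) - tr(1) = z^2 - 2
tr(a b a b^-1) = tr(a b a) * tr(b) - tr(a b a b) = x*y*z - y^2 - z^2 + 2
tr(b^-2 a b a) = tr(a b a b^-1) * tr(b) - tr(a b a) = x*y^2*z - y^3 - y*z^2 - x*z + 3*y
tr(b^-2 a b a^-1) = tr(b^-2 a b) * tr(a) - tr(b^-2 a b a) = -x*y^2*z + x^2*y + y^3 + y*z^2 - 3*y
tr(a b a^-2 b^-2) = tr(b^-2 a b a^-1) * tr(a) - tr(b^-2 a b) = -x^2*y^2*z + x^3*y + x*y^3 + x*y*z^2 - 4*x*y + z
tr(b a b) = tr(b) * tr(a b) - tr(a) = y*z - x
use: tr(b a b a^-1) = tr(b a b) * tr(a) - tr(b a b a) = x*y*z - x^2 - z^2 + 2
use: tr(a b a^-2 b) = tr(b a b a^-1) * tr(a) - tr(b a b) = x^2*y*z - x^3 - x*z^2 - y*z + 3*x
tr(a b a^-2 b^-1) = tr(a b a^-2) * tr(b) - tr(a b a^-2 b) = -x^2*y*z + x^3 + x*y^2 + x*z^2 - 3*x
tr(a^-1 b^-3 a b a^-1) = tr(a b a^-2 b^-2) * tr(b) - tr(a b a^-2 b^-1) = -x^2*y^3*z + x^3*y^2 + x*y^4 + x*y^2*z^2 + x^2*y*z - x^3 - 5*x*y^2 - x*z^2 + y*z + 3*x
apply: tr(b^-2 a) = tr(b^-1 a) * tr(b) - tr(b^-1 a b) = x*y^2 - y*z - x
tr(b^-3 a b a) = tr(b^-2 a b a) * tr(b) - tr(b^-2 a b a b) = x*y^3*z - y^4 - y^2*z^2 - 2*x*y*z + 4*y^2 + z^2 - 2
use: tr(a^-1 b^-3 a b) = tr(b^-3 a b) * tr(a) - tr(b^-3 a b a) = -x*y^3*z + x^2*y^2 + y^4 + y^2*z^2 + x*y*z - x^2 - 4*y^2 - z^2 + 2
tr(b^-2 a b a^-3 b^-1) = tr(a^-1 b^-3 a b a^-1) * tr(a) - tr(a^-1 b^-3 a b) = -x^3*y^3*z + x^4*y^2 + x^2*y^4 + x^2*y^2*z^2 + x^3*y*z + x*y^3*z - x^4 - 6*x^2*y^2 - x^2*z^2 - y^4 - y^2*z^2 + 4*x^2 + 4*y^2 + z^2 - 2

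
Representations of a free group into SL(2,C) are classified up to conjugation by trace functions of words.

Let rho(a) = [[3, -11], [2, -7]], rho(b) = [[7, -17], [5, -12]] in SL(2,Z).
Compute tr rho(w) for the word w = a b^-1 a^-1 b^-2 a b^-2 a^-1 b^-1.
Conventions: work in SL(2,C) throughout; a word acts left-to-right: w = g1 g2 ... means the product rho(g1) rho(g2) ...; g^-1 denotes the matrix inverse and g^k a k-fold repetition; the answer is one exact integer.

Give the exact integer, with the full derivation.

rho(a) = [[3, -11], [2, -7]]
... * rho(b^-1) = [[-12, 17], [-5, 7]]  ->  [[19, -26], [11, -15]]
... * rho(a^-1) = [[-7, 11], [-2, 3]]  ->  [[-81, 131], [-47, 76]]
... * rho(b^-1) = [[-12, 17], [-5, 7]]  ->  [[317, -460], [184, -267]]
... * rho(b^-1) = [[-12, 17], [-5, 7]]  ->  [[-1504, 2169], [-873, 1259]]
... * rho(a) = [[3, -11], [2, -7]]  ->  [[-174, 1361], [-101, 790]]
... * rho(b^-1) = [[-12, 17], [-5, 7]]  ->  [[-4717, 6569], [-2738, 3813]]
... * rho(b^-1) = [[-12, 17], [-5, 7]]  ->  [[23759, -34206], [13791, -19855]]
... * rho(a^-1) = [[-7, 11], [-2, 3]]  ->  [[-97901, 158731], [-56827, 92136]]
... * rho(b^-1) = [[-12, 17], [-5, 7]]  ->  [[381157, -553200], [221244, -321107]]
tr = 381157 + -321107 = 60050

60050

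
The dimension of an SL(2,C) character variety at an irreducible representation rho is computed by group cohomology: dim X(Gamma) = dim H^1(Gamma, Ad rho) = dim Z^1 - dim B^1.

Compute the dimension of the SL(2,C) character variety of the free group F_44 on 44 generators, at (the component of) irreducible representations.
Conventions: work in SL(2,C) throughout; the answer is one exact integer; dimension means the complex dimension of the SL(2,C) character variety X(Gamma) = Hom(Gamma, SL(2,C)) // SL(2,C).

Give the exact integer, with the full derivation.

Here Gamma is free of rank 44 — no relator constrains a cocycle.
Z^1(Gamma, Ad rho) = (sl_2)^44: a cocycle is a free choice of one sl_2 vector per generator, so dim Z^1 = 3*44 = 132.
At an irreducible rho the centralizer of the image in sl_2 is 0, so the coboundary map sl_2 -> Z^1 is injective: dim B^1 = 3.
dim X = dim H^1 = dim Z^1 - dim B^1 = 132 - 3 = 129.

129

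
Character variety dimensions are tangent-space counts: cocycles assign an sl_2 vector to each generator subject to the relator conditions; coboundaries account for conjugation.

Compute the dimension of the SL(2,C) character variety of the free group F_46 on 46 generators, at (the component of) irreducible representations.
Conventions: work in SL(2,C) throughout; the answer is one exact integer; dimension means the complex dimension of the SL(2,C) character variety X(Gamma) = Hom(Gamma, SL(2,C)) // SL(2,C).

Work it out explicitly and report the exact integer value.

Here Gamma is free of rank 46 — no relator constrains a cocycle.
So Z^1 = (sl_2)^46 in full: dim Z^1 = 138.
At an irreducible rho the centralizer of the image in sl_2 is 0, so the coboundary map sl_2 -> Z^1 is injective: dim B^1 = 3.
Therefore dim X = 138 - 3 = 135.

135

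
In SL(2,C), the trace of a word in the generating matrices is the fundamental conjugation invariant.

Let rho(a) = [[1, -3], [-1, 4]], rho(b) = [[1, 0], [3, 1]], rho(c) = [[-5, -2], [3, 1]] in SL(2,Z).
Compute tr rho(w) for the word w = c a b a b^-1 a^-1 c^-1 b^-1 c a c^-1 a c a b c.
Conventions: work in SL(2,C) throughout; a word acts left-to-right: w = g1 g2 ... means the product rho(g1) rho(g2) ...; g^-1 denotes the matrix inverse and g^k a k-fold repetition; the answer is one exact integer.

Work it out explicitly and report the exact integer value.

-6511327

rho(c) = [[-5, -2], [3, 1]]
... * rho(a) = [[1, -3], [-1, 4]]  ->  [[-3, 7], [2, -5]]
... * rho(b) = [[1, 0], [3, 1]]  ->  [[18, 7], [-13, -5]]
... * rho(a) = [[1, -3], [-1, 4]]  ->  [[11, -26], [-8, 19]]
... * rho(b^-1) = [[1, 0], [-3, 1]]  ->  [[89, -26], [-65, 19]]
... * rho(a^-1) = [[4, 3], [1, 1]]  ->  [[330, 241], [-241, -176]]
... * rho(c^-1) = [[1, 2], [-3, -5]]  ->  [[-393, -545], [287, 398]]
... * rho(b^-1) = [[1, 0], [-3, 1]]  ->  [[1242, -545], [-907, 398]]
... * rho(c) = [[-5, -2], [3, 1]]  ->  [[-7845, -3029], [5729, 2212]]
... * rho(a) = [[1, -3], [-1, 4]]  ->  [[-4816, 11419], [3517, -8339]]
... * rho(c^-1) = [[1, 2], [-3, -5]]  ->  [[-39073, -66727], [28534, 48729]]
... * rho(a) = [[1, -3], [-1, 4]]  ->  [[27654, -149689], [-20195, 109314]]
... * rho(c) = [[-5, -2], [3, 1]]  ->  [[-587337, -204997], [428917, 149704]]
... * rho(a) = [[1, -3], [-1, 4]]  ->  [[-382340, 942023], [279213, -687935]]
... * rho(b) = [[1, 0], [3, 1]]  ->  [[2443729, 942023], [-1784592, -687935]]
... * rho(c) = [[-5, -2], [3, 1]]  ->  [[-9392576, -3945435], [6859155, 2881249]]
tr = -9392576 + 2881249 = -6511327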